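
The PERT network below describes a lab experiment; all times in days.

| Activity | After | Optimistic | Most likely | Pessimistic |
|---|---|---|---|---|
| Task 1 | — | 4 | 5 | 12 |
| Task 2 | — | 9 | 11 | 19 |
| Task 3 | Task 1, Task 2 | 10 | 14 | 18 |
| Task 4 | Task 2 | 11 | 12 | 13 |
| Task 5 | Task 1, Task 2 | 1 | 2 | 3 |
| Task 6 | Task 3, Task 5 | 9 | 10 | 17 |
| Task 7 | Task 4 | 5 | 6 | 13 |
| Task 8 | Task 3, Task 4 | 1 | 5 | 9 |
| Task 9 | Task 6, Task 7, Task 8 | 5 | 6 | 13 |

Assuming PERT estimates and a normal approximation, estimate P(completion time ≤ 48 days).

0.920

te_Task 1 = (4 + 4·5 + 12)/6 = 36/6 = 6; σ²_Task 1 = ((12−4)/6)² = 1.778
te_Task 2 = (9 + 4·11 + 19)/6 = 72/6 = 12; σ²_Task 2 = ((19−9)/6)² = 2.778
te_Task 3 = (10 + 4·14 + 18)/6 = 84/6 = 14; σ²_Task 3 = ((18−10)/6)² = 1.778
te_Task 4 = (11 + 4·12 + 13)/6 = 72/6 = 12; σ²_Task 4 = ((13−11)/6)² = 0.111
te_Task 5 = (1 + 4·2 + 3)/6 = 12/6 = 2; σ²_Task 5 = ((3−1)/6)² = 0.111
te_Task 6 = (9 + 4·10 + 17)/6 = 66/6 = 11; σ²_Task 6 = ((17−9)/6)² = 1.778
te_Task 7 = (5 + 4·6 + 13)/6 = 42/6 = 7; σ²_Task 7 = ((13−5)/6)² = 1.778
te_Task 8 = (1 + 4·5 + 9)/6 = 30/6 = 5; σ²_Task 8 = ((9−1)/6)² = 1.778
te_Task 9 = (5 + 4·6 + 13)/6 = 42/6 = 7; σ²_Task 9 = ((13−5)/6)² = 1.778

Forward pass:
ES_Task 1 = 0; EF_Task 1 = 6
ES_Task 2 = 0; EF_Task 2 = 12
ES_Task 3 = max(EF_Task 1=6, EF_Task 2=12) = 12; EF_Task 3 = 12+14 = 26
ES_Task 4 = 12; EF_Task 4 = 12+12 = 24
ES_Task 5 = max(EF_Task 1=6, EF_Task 2=12) = 12; EF_Task 5 = 12+2 = 14
ES_Task 6 = max(EF_Task 3=26, EF_Task 5=14) = 26; EF_Task 6 = 26+11 = 37
ES_Task 7 = 24; EF_Task 7 = 24+7 = 31
ES_Task 8 = max(EF_Task 3=26, EF_Task 4=24) = 26; EF_Task 8 = 26+5 = 31
ES_Task 9 = max(EF_Task 6=37, EF_Task 7=31, EF_Task 8=31) = 37; EF_Task 9 = 37+7 = 44
Expected project duration μ = 44 days. Critical path: Task 2 → Task 3 → Task 6 → Task 9.

Variance along critical path = 2.778 + 1.778 + 1.778 + 1.778 = 8.111; σ = √8.111 = 2.848 days.
Z = (48 − 44) / 2.848 = 1.404
P(T ≤ 48) = Φ(1.404) ≈ 0.920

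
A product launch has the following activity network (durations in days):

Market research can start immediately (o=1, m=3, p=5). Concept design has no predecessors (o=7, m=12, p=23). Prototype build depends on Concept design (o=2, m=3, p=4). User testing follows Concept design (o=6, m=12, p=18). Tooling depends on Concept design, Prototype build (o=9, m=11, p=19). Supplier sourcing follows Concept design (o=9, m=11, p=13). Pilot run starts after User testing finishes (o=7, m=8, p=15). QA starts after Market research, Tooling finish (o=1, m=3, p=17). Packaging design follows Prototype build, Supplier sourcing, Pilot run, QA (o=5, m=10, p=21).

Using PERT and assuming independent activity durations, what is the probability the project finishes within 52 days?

te_Market research = (1 + 4·3 + 5)/6 = 18/6 = 3; σ²_Market research = ((5−1)/6)² = 0.444
te_Concept design = (7 + 4·12 + 23)/6 = 78/6 = 13; σ²_Concept design = ((23−7)/6)² = 7.111
te_Prototype build = (2 + 4·3 + 4)/6 = 18/6 = 3; σ²_Prototype build = ((4−2)/6)² = 0.111
te_User testing = (6 + 4·12 + 18)/6 = 72/6 = 12; σ²_User testing = ((18−6)/6)² = 4.000
te_Tooling = (9 + 4·11 + 19)/6 = 72/6 = 12; σ²_Tooling = ((19−9)/6)² = 2.778
te_Supplier sourcing = (9 + 4·11 + 13)/6 = 66/6 = 11; σ²_Supplier sourcing = ((13−9)/6)² = 0.444
te_Pilot run = (7 + 4·8 + 15)/6 = 54/6 = 9; σ²_Pilot run = ((15−7)/6)² = 1.778
te_QA = (1 + 4·3 + 17)/6 = 30/6 = 5; σ²_QA = ((17−1)/6)² = 7.111
te_Packaging design = (5 + 4·10 + 21)/6 = 66/6 = 11; σ²_Packaging design = ((21−5)/6)² = 7.111

Forward pass:
ES_Market research = 0; EF_Market research = 3
ES_Concept design = 0; EF_Concept design = 13
ES_Prototype build = 13; EF_Prototype build = 13+3 = 16
ES_User testing = 13; EF_User testing = 13+12 = 25
ES_Tooling = max(EF_Concept design=13, EF_Prototype build=16) = 16; EF_Tooling = 16+12 = 28
ES_Supplier sourcing = 13; EF_Supplier sourcing = 13+11 = 24
ES_Pilot run = 25; EF_Pilot run = 25+9 = 34
ES_QA = max(EF_Market research=3, EF_Tooling=28) = 28; EF_QA = 28+5 = 33
ES_Packaging design = max(EF_Prototype build=16, EF_Supplier sourcing=24, EF_Pilot run=34, EF_QA=33) = 34; EF_Packaging design = 34+11 = 45
Expected project duration μ = 45 days. Critical path: Concept design → User testing → Pilot run → Packaging design.

Variance along critical path = 7.111 + 4.000 + 1.778 + 7.111 = 20.000; σ = √20.000 = 4.472 days.
Z = (52 − 45) / 4.472 = 1.565
P(T ≤ 52) = Φ(1.565) ≈ 0.941

0.941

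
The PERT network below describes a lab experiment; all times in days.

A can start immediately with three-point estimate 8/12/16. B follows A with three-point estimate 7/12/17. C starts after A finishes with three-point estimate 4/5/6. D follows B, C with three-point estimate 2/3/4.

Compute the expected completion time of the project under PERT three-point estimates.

27 days

te_A = (8 + 4·12 + 16)/6 = 72/6 = 12
te_B = (7 + 4·12 + 17)/6 = 72/6 = 12
te_C = (4 + 4·5 + 6)/6 = 30/6 = 5
te_D = (2 + 4·3 + 4)/6 = 18/6 = 3

Forward pass:
ES_A = 0; EF_A = 12
ES_B = 12; EF_B = 12+12 = 24
ES_C = 12; EF_C = 12+5 = 17
ES_D = max(EF_B=24, EF_C=17) = 24; EF_D = 24+3 = 27
Expected project duration μ = 27 days. Critical path: A → B → D.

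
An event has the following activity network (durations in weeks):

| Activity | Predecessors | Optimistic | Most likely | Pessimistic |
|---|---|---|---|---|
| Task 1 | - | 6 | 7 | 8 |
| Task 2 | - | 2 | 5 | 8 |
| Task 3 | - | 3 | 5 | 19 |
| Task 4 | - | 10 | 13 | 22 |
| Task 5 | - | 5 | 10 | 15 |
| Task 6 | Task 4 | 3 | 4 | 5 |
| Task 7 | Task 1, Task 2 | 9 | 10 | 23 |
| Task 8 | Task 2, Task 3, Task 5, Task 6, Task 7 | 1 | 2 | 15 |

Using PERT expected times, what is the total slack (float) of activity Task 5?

te_Task 1 = (6 + 4·7 + 8)/6 = 42/6 = 7
te_Task 2 = (2 + 4·5 + 8)/6 = 30/6 = 5
te_Task 3 = (3 + 4·5 + 19)/6 = 42/6 = 7
te_Task 4 = (10 + 4·13 + 22)/6 = 84/6 = 14
te_Task 5 = (5 + 4·10 + 15)/6 = 60/6 = 10
te_Task 6 = (3 + 4·4 + 5)/6 = 24/6 = 4
te_Task 7 = (9 + 4·10 + 23)/6 = 72/6 = 12
te_Task 8 = (1 + 4·2 + 15)/6 = 24/6 = 4

Forward pass:
ES_Task 1 = 0; EF_Task 1 = 7
ES_Task 2 = 0; EF_Task 2 = 5
ES_Task 3 = 0; EF_Task 3 = 7
ES_Task 4 = 0; EF_Task 4 = 14
ES_Task 5 = 0; EF_Task 5 = 10
ES_Task 6 = 14; EF_Task 6 = 14+4 = 18
ES_Task 7 = max(EF_Task 1=7, EF_Task 2=5) = 7; EF_Task 7 = 7+12 = 19
ES_Task 8 = max(EF_Task 2=5, EF_Task 3=7, EF_Task 5=10, EF_Task 6=18, EF_Task 7=19) = 19; EF_Task 8 = 19+4 = 23
Expected project duration μ = 23 weeks. Critical path: Task 1 → Task 7 → Task 8.

Backward pass:
LF_Task 8 = 23; LS_Task 8 = 23−4 = 19
LF_Task 7 = LS_Task 8 = 19; LS_Task 7 = 19−12 = 7
LF_Task 6 = LS_Task 8 = 19; LS_Task 6 = 19−4 = 15
LF_Task 5 = LS_Task 8 = 19; LS_Task 5 = 19−10 = 9
LF_Task 4 = LS_Task 6 = 15; LS_Task 4 = 15−14 = 1
LF_Task 3 = LS_Task 8 = 19; LS_Task 3 = 19−7 = 12
LF_Task 2 = min(LS_Task 7=7, LS_Task 8=19) = 7; LS_Task 2 = 7−5 = 2
LF_Task 1 = LS_Task 7 = 7; LS_Task 1 = 7−7 = 0
Slack_Task 5 = LS_Task 5 − ES_Task 5 = 9 − 0 = 9

9 weeks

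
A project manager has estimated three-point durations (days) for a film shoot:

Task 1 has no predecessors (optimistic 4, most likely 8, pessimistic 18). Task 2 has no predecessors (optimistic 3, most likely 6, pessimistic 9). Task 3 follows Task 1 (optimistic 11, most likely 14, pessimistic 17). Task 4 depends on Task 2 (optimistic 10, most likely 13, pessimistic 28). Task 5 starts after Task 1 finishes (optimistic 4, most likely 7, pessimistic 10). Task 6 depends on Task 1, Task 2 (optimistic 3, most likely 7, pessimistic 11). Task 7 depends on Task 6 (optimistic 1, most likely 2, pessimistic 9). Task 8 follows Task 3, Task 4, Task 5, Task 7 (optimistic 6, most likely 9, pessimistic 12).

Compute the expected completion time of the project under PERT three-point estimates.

32 days

te_Task 1 = (4 + 4·8 + 18)/6 = 54/6 = 9
te_Task 2 = (3 + 4·6 + 9)/6 = 36/6 = 6
te_Task 3 = (11 + 4·14 + 17)/6 = 84/6 = 14
te_Task 4 = (10 + 4·13 + 28)/6 = 90/6 = 15
te_Task 5 = (4 + 4·7 + 10)/6 = 42/6 = 7
te_Task 6 = (3 + 4·7 + 11)/6 = 42/6 = 7
te_Task 7 = (1 + 4·2 + 9)/6 = 18/6 = 3
te_Task 8 = (6 + 4·9 + 12)/6 = 54/6 = 9

Forward pass:
ES_Task 1 = 0; EF_Task 1 = 9
ES_Task 2 = 0; EF_Task 2 = 6
ES_Task 3 = 9; EF_Task 3 = 9+14 = 23
ES_Task 4 = 6; EF_Task 4 = 6+15 = 21
ES_Task 5 = 9; EF_Task 5 = 9+7 = 16
ES_Task 6 = max(EF_Task 1=9, EF_Task 2=6) = 9; EF_Task 6 = 9+7 = 16
ES_Task 7 = 16; EF_Task 7 = 16+3 = 19
ES_Task 8 = max(EF_Task 3=23, EF_Task 4=21, EF_Task 5=16, EF_Task 7=19) = 23; EF_Task 8 = 23+9 = 32
Expected project duration μ = 32 days. Critical path: Task 1 → Task 3 → Task 8.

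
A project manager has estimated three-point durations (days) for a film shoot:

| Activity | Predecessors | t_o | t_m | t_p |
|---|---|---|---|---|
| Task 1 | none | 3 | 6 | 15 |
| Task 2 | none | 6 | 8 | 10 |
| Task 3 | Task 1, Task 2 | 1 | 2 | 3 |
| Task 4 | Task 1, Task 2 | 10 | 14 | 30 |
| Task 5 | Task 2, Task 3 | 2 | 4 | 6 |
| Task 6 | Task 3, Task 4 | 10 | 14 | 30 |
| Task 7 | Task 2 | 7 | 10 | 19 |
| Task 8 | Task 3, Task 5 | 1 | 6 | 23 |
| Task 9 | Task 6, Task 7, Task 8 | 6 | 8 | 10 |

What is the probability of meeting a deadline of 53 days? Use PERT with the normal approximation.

0.851

te_Task 1 = (3 + 4·6 + 15)/6 = 42/6 = 7; σ²_Task 1 = ((15−3)/6)² = 4.000
te_Task 2 = (6 + 4·8 + 10)/6 = 48/6 = 8; σ²_Task 2 = ((10−6)/6)² = 0.444
te_Task 3 = (1 + 4·2 + 3)/6 = 12/6 = 2; σ²_Task 3 = ((3−1)/6)² = 0.111
te_Task 4 = (10 + 4·14 + 30)/6 = 96/6 = 16; σ²_Task 4 = ((30−10)/6)² = 11.111
te_Task 5 = (2 + 4·4 + 6)/6 = 24/6 = 4; σ²_Task 5 = ((6−2)/6)² = 0.444
te_Task 6 = (10 + 4·14 + 30)/6 = 96/6 = 16; σ²_Task 6 = ((30−10)/6)² = 11.111
te_Task 7 = (7 + 4·10 + 19)/6 = 66/6 = 11; σ²_Task 7 = ((19−7)/6)² = 4.000
te_Task 8 = (1 + 4·6 + 23)/6 = 48/6 = 8; σ²_Task 8 = ((23−1)/6)² = 13.444
te_Task 9 = (6 + 4·8 + 10)/6 = 48/6 = 8; σ²_Task 9 = ((10−6)/6)² = 0.444

Forward pass:
ES_Task 1 = 0; EF_Task 1 = 7
ES_Task 2 = 0; EF_Task 2 = 8
ES_Task 3 = max(EF_Task 1=7, EF_Task 2=8) = 8; EF_Task 3 = 8+2 = 10
ES_Task 4 = max(EF_Task 1=7, EF_Task 2=8) = 8; EF_Task 4 = 8+16 = 24
ES_Task 5 = max(EF_Task 2=8, EF_Task 3=10) = 10; EF_Task 5 = 10+4 = 14
ES_Task 6 = max(EF_Task 3=10, EF_Task 4=24) = 24; EF_Task 6 = 24+16 = 40
ES_Task 7 = 8; EF_Task 7 = 8+11 = 19
ES_Task 8 = max(EF_Task 3=10, EF_Task 5=14) = 14; EF_Task 8 = 14+8 = 22
ES_Task 9 = max(EF_Task 6=40, EF_Task 7=19, EF_Task 8=22) = 40; EF_Task 9 = 40+8 = 48
Expected project duration μ = 48 days. Critical path: Task 2 → Task 4 → Task 6 → Task 9.

Variance along critical path = 0.444 + 11.111 + 11.111 + 0.444 = 23.111; σ = √23.111 = 4.807 days.
Z = (53 − 48) / 4.807 = 1.040
P(T ≤ 53) = Φ(1.040) ≈ 0.851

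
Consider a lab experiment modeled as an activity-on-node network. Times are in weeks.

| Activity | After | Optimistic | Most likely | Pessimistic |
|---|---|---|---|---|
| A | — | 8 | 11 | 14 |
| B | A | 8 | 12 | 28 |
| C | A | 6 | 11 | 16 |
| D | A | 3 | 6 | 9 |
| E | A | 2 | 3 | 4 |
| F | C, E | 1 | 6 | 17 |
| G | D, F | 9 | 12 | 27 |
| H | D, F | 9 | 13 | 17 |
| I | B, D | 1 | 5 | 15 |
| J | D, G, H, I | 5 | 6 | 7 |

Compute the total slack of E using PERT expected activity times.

8 weeks

te_A = (8 + 4·11 + 14)/6 = 66/6 = 11
te_B = (8 + 4·12 + 28)/6 = 84/6 = 14
te_C = (6 + 4·11 + 16)/6 = 66/6 = 11
te_D = (3 + 4·6 + 9)/6 = 36/6 = 6
te_E = (2 + 4·3 + 4)/6 = 18/6 = 3
te_F = (1 + 4·6 + 17)/6 = 42/6 = 7
te_G = (9 + 4·12 + 27)/6 = 84/6 = 14
te_H = (9 + 4·13 + 17)/6 = 78/6 = 13
te_I = (1 + 4·5 + 15)/6 = 36/6 = 6
te_J = (5 + 4·6 + 7)/6 = 36/6 = 6

Forward pass:
ES_A = 0; EF_A = 11
ES_B = 11; EF_B = 11+14 = 25
ES_C = 11; EF_C = 11+11 = 22
ES_D = 11; EF_D = 11+6 = 17
ES_E = 11; EF_E = 11+3 = 14
ES_F = max(EF_C=22, EF_E=14) = 22; EF_F = 22+7 = 29
ES_G = max(EF_D=17, EF_F=29) = 29; EF_G = 29+14 = 43
ES_H = max(EF_D=17, EF_F=29) = 29; EF_H = 29+13 = 42
ES_I = max(EF_B=25, EF_D=17) = 25; EF_I = 25+6 = 31
ES_J = max(EF_D=17, EF_G=43, EF_H=42, EF_I=31) = 43; EF_J = 43+6 = 49
Expected project duration μ = 49 weeks. Critical path: A → C → F → G → J.

Backward pass:
LF_J = 49; LS_J = 49−6 = 43
LF_I = LS_J = 43; LS_I = 43−6 = 37
LF_H = LS_J = 43; LS_H = 43−13 = 30
LF_G = LS_J = 43; LS_G = 43−14 = 29
LF_F = min(LS_G=29, LS_H=30) = 29; LS_F = 29−7 = 22
LF_E = LS_F = 22; LS_E = 22−3 = 19
LF_D = min(LS_G=29, LS_H=30, LS_I=37, LS_J=43) = 29; LS_D = 29−6 = 23
LF_C = LS_F = 22; LS_C = 22−11 = 11
LF_B = LS_I = 37; LS_B = 37−14 = 23
LF_A = min(LS_B=23, LS_C=11, LS_D=23, LS_E=19) = 11; LS_A = 11−11 = 0
Slack_E = LS_E − ES_E = 19 − 11 = 8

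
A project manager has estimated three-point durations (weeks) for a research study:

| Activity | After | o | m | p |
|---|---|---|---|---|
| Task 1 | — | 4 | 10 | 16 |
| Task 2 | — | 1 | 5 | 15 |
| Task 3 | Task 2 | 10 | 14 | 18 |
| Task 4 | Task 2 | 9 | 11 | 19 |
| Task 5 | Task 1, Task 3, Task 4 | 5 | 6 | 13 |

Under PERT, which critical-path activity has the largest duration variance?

Task 2

te_Task 1 = (4 + 4·10 + 16)/6 = 60/6 = 10; σ²_Task 1 = ((16−4)/6)² = 4.000
te_Task 2 = (1 + 4·5 + 15)/6 = 36/6 = 6; σ²_Task 2 = ((15−1)/6)² = 5.444
te_Task 3 = (10 + 4·14 + 18)/6 = 84/6 = 14; σ²_Task 3 = ((18−10)/6)² = 1.778
te_Task 4 = (9 + 4·11 + 19)/6 = 72/6 = 12; σ²_Task 4 = ((19−9)/6)² = 2.778
te_Task 5 = (5 + 4·6 + 13)/6 = 42/6 = 7; σ²_Task 5 = ((13−5)/6)² = 1.778

Forward pass:
ES_Task 1 = 0; EF_Task 1 = 10
ES_Task 2 = 0; EF_Task 2 = 6
ES_Task 3 = 6; EF_Task 3 = 6+14 = 20
ES_Task 4 = 6; EF_Task 4 = 6+12 = 18
ES_Task 5 = max(EF_Task 1=10, EF_Task 3=20, EF_Task 4=18) = 20; EF_Task 5 = 20+7 = 27
Expected project duration μ = 27 weeks. Critical path: Task 2 → Task 3 → Task 5.

Variances on critical path: σ²_Task 2=5.444, σ²_Task 3=1.778, σ²_Task 5=1.778.
Largest is σ²_Task 2 = 5.444.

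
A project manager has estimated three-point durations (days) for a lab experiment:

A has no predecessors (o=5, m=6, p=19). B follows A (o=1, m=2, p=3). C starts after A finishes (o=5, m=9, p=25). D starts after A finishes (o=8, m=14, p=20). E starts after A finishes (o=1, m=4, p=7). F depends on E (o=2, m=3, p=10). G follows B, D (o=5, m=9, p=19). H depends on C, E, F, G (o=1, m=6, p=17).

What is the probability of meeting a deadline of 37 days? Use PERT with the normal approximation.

te_A = (5 + 4·6 + 19)/6 = 48/6 = 8; σ²_A = ((19−5)/6)² = 5.444
te_B = (1 + 4·2 + 3)/6 = 12/6 = 2; σ²_B = ((3−1)/6)² = 0.111
te_C = (5 + 4·9 + 25)/6 = 66/6 = 11; σ²_C = ((25−5)/6)² = 11.111
te_D = (8 + 4·14 + 20)/6 = 84/6 = 14; σ²_D = ((20−8)/6)² = 4.000
te_E = (1 + 4·4 + 7)/6 = 24/6 = 4; σ²_E = ((7−1)/6)² = 1.000
te_F = (2 + 4·3 + 10)/6 = 24/6 = 4; σ²_F = ((10−2)/6)² = 1.778
te_G = (5 + 4·9 + 19)/6 = 60/6 = 10; σ²_G = ((19−5)/6)² = 5.444
te_H = (1 + 4·6 + 17)/6 = 42/6 = 7; σ²_H = ((17−1)/6)² = 7.111

Forward pass:
ES_A = 0; EF_A = 8
ES_B = 8; EF_B = 8+2 = 10
ES_C = 8; EF_C = 8+11 = 19
ES_D = 8; EF_D = 8+14 = 22
ES_E = 8; EF_E = 8+4 = 12
ES_F = 12; EF_F = 12+4 = 16
ES_G = max(EF_B=10, EF_D=22) = 22; EF_G = 22+10 = 32
ES_H = max(EF_C=19, EF_E=12, EF_F=16, EF_G=32) = 32; EF_H = 32+7 = 39
Expected project duration μ = 39 days. Critical path: A → D → G → H.

Variance along critical path = 5.444 + 4.000 + 5.444 + 7.111 = 22.000; σ = √22.000 = 4.690 days.
Z = (37 − 39) / 4.690 = -0.426
P(T ≤ 37) = Φ(-0.426) ≈ 0.335

0.335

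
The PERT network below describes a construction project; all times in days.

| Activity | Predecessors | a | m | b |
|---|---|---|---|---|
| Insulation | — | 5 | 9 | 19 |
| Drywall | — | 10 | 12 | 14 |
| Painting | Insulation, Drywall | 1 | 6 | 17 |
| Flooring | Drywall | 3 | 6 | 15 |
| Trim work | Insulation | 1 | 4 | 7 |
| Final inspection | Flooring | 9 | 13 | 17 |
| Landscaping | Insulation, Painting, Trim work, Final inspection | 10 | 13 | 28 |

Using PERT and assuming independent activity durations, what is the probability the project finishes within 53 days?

te_Insulation = (5 + 4·9 + 19)/6 = 60/6 = 10; σ²_Insulation = ((19−5)/6)² = 5.444
te_Drywall = (10 + 4·12 + 14)/6 = 72/6 = 12; σ²_Drywall = ((14−10)/6)² = 0.444
te_Painting = (1 + 4·6 + 17)/6 = 42/6 = 7; σ²_Painting = ((17−1)/6)² = 7.111
te_Flooring = (3 + 4·6 + 15)/6 = 42/6 = 7; σ²_Flooring = ((15−3)/6)² = 4.000
te_Trim work = (1 + 4·4 + 7)/6 = 24/6 = 4; σ²_Trim work = ((7−1)/6)² = 1.000
te_Final inspection = (9 + 4·13 + 17)/6 = 78/6 = 13; σ²_Final inspection = ((17−9)/6)² = 1.778
te_Landscaping = (10 + 4·13 + 28)/6 = 90/6 = 15; σ²_Landscaping = ((28−10)/6)² = 9.000

Forward pass:
ES_Insulation = 0; EF_Insulation = 10
ES_Drywall = 0; EF_Drywall = 12
ES_Painting = max(EF_Insulation=10, EF_Drywall=12) = 12; EF_Painting = 12+7 = 19
ES_Flooring = 12; EF_Flooring = 12+7 = 19
ES_Trim work = 10; EF_Trim work = 10+4 = 14
ES_Final inspection = 19; EF_Final inspection = 19+13 = 32
ES_Landscaping = max(EF_Insulation=10, EF_Painting=19, EF_Trim work=14, EF_Final inspection=32) = 32; EF_Landscaping = 32+15 = 47
Expected project duration μ = 47 days. Critical path: Drywall → Flooring → Final inspection → Landscaping.

Variance along critical path = 0.444 + 4.000 + 1.778 + 9.000 = 15.222; σ = √15.222 = 3.902 days.
Z = (53 − 47) / 3.902 = 1.538
P(T ≤ 53) = Φ(1.538) ≈ 0.938

0.938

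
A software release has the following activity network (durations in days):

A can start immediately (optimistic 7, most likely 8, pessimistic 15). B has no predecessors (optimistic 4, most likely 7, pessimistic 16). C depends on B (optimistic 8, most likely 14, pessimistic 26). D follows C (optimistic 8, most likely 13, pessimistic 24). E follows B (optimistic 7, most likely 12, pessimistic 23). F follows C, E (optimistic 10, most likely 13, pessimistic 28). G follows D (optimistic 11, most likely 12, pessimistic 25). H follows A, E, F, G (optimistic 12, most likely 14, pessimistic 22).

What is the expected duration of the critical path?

te_A = (7 + 4·8 + 15)/6 = 54/6 = 9
te_B = (4 + 4·7 + 16)/6 = 48/6 = 8
te_C = (8 + 4·14 + 26)/6 = 90/6 = 15
te_D = (8 + 4·13 + 24)/6 = 84/6 = 14
te_E = (7 + 4·12 + 23)/6 = 78/6 = 13
te_F = (10 + 4·13 + 28)/6 = 90/6 = 15
te_G = (11 + 4·12 + 25)/6 = 84/6 = 14
te_H = (12 + 4·14 + 22)/6 = 90/6 = 15

Forward pass:
ES_A = 0; EF_A = 9
ES_B = 0; EF_B = 8
ES_C = 8; EF_C = 8+15 = 23
ES_D = 23; EF_D = 23+14 = 37
ES_E = 8; EF_E = 8+13 = 21
ES_F = max(EF_C=23, EF_E=21) = 23; EF_F = 23+15 = 38
ES_G = 37; EF_G = 37+14 = 51
ES_H = max(EF_A=9, EF_E=21, EF_F=38, EF_G=51) = 51; EF_H = 51+15 = 66
Expected project duration μ = 66 days. Critical path: B → C → D → G → H.

66 days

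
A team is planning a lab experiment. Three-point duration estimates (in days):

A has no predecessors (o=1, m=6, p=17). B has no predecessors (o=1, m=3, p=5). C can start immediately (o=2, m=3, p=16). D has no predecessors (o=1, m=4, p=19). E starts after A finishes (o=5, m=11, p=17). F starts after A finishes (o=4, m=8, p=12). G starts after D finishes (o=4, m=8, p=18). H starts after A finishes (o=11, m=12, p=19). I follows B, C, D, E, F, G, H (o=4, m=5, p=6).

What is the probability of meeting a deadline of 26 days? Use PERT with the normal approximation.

0.631

te_A = (1 + 4·6 + 17)/6 = 42/6 = 7; σ²_A = ((17−1)/6)² = 7.111
te_B = (1 + 4·3 + 5)/6 = 18/6 = 3; σ²_B = ((5−1)/6)² = 0.444
te_C = (2 + 4·3 + 16)/6 = 30/6 = 5; σ²_C = ((16−2)/6)² = 5.444
te_D = (1 + 4·4 + 19)/6 = 36/6 = 6; σ²_D = ((19−1)/6)² = 9.000
te_E = (5 + 4·11 + 17)/6 = 66/6 = 11; σ²_E = ((17−5)/6)² = 4.000
te_F = (4 + 4·8 + 12)/6 = 48/6 = 8; σ²_F = ((12−4)/6)² = 1.778
te_G = (4 + 4·8 + 18)/6 = 54/6 = 9; σ²_G = ((18−4)/6)² = 5.444
te_H = (11 + 4·12 + 19)/6 = 78/6 = 13; σ²_H = ((19−11)/6)² = 1.778
te_I = (4 + 4·5 + 6)/6 = 30/6 = 5; σ²_I = ((6−4)/6)² = 0.111

Forward pass:
ES_A = 0; EF_A = 7
ES_B = 0; EF_B = 3
ES_C = 0; EF_C = 5
ES_D = 0; EF_D = 6
ES_E = 7; EF_E = 7+11 = 18
ES_F = 7; EF_F = 7+8 = 15
ES_G = 6; EF_G = 6+9 = 15
ES_H = 7; EF_H = 7+13 = 20
ES_I = max(EF_B=3, EF_C=5, EF_D=6, EF_E=18, EF_F=15, EF_G=15, EF_H=20) = 20; EF_I = 20+5 = 25
Expected project duration μ = 25 days. Critical path: A → H → I.

Variance along critical path = 7.111 + 1.778 + 0.111 = 9.000; σ = √9.000 = 3.000 days.
Z = (26 − 25) / 3.000 = 0.333
P(T ≤ 26) = Φ(0.333) ≈ 0.631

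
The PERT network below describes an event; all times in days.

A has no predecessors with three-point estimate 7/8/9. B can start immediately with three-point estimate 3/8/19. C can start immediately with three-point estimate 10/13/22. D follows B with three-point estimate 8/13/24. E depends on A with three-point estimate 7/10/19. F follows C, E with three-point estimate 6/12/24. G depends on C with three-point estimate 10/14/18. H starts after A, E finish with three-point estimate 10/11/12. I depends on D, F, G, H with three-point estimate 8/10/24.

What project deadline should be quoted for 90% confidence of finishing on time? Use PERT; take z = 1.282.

te_A = (7 + 4·8 + 9)/6 = 48/6 = 8; σ²_A = ((9−7)/6)² = 0.111
te_B = (3 + 4·8 + 19)/6 = 54/6 = 9; σ²_B = ((19−3)/6)² = 7.111
te_C = (10 + 4·13 + 22)/6 = 84/6 = 14; σ²_C = ((22−10)/6)² = 4.000
te_D = (8 + 4·13 + 24)/6 = 84/6 = 14; σ²_D = ((24−8)/6)² = 7.111
te_E = (7 + 4·10 + 19)/6 = 66/6 = 11; σ²_E = ((19−7)/6)² = 4.000
te_F = (6 + 4·12 + 24)/6 = 78/6 = 13; σ²_F = ((24−6)/6)² = 9.000
te_G = (10 + 4·14 + 18)/6 = 84/6 = 14; σ²_G = ((18−10)/6)² = 1.778
te_H = (10 + 4·11 + 12)/6 = 66/6 = 11; σ²_H = ((12−10)/6)² = 0.111
te_I = (8 + 4·10 + 24)/6 = 72/6 = 12; σ²_I = ((24−8)/6)² = 7.111

Forward pass:
ES_A = 0; EF_A = 8
ES_B = 0; EF_B = 9
ES_C = 0; EF_C = 14
ES_D = 9; EF_D = 9+14 = 23
ES_E = 8; EF_E = 8+11 = 19
ES_F = max(EF_C=14, EF_E=19) = 19; EF_F = 19+13 = 32
ES_G = 14; EF_G = 14+14 = 28
ES_H = max(EF_A=8, EF_E=19) = 19; EF_H = 19+11 = 30
ES_I = max(EF_D=23, EF_F=32, EF_G=28, EF_H=30) = 32; EF_I = 32+12 = 44
Expected project duration μ = 44 days. Critical path: A → E → F → I.

Variance along critical path = 0.111 + 4.000 + 9.000 + 7.111 = 20.222; σ = 4.497 days.
D = μ + z·σ = 44 + 1.282·4.497 = 49.8 days

49.8 days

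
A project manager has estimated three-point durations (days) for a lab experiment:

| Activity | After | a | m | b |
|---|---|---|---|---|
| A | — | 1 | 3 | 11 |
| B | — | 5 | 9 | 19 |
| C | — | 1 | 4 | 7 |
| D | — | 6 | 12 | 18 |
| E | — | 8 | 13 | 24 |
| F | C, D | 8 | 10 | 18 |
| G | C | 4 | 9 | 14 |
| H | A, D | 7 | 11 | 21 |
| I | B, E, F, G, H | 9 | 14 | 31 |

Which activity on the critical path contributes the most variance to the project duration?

I

te_A = (1 + 4·3 + 11)/6 = 24/6 = 4; σ²_A = ((11−1)/6)² = 2.778
te_B = (5 + 4·9 + 19)/6 = 60/6 = 10; σ²_B = ((19−5)/6)² = 5.444
te_C = (1 + 4·4 + 7)/6 = 24/6 = 4; σ²_C = ((7−1)/6)² = 1.000
te_D = (6 + 4·12 + 18)/6 = 72/6 = 12; σ²_D = ((18−6)/6)² = 4.000
te_E = (8 + 4·13 + 24)/6 = 84/6 = 14; σ²_E = ((24−8)/6)² = 7.111
te_F = (8 + 4·10 + 18)/6 = 66/6 = 11; σ²_F = ((18−8)/6)² = 2.778
te_G = (4 + 4·9 + 14)/6 = 54/6 = 9; σ²_G = ((14−4)/6)² = 2.778
te_H = (7 + 4·11 + 21)/6 = 72/6 = 12; σ²_H = ((21−7)/6)² = 5.444
te_I = (9 + 4·14 + 31)/6 = 96/6 = 16; σ²_I = ((31−9)/6)² = 13.444

Forward pass:
ES_A = 0; EF_A = 4
ES_B = 0; EF_B = 10
ES_C = 0; EF_C = 4
ES_D = 0; EF_D = 12
ES_E = 0; EF_E = 14
ES_F = max(EF_C=4, EF_D=12) = 12; EF_F = 12+11 = 23
ES_G = 4; EF_G = 4+9 = 13
ES_H = max(EF_A=4, EF_D=12) = 12; EF_H = 12+12 = 24
ES_I = max(EF_B=10, EF_E=14, EF_F=23, EF_G=13, EF_H=24) = 24; EF_I = 24+16 = 40
Expected project duration μ = 40 days. Critical path: D → H → I.

Variances on critical path: σ²_D=4.000, σ²_H=5.444, σ²_I=13.444.
Largest is σ²_I = 13.444.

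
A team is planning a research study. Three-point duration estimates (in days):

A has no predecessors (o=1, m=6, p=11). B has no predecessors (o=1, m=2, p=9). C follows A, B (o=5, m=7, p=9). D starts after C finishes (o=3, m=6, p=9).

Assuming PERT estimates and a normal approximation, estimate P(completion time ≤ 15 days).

0.026

te_A = (1 + 4·6 + 11)/6 = 36/6 = 6; σ²_A = ((11−1)/6)² = 2.778
te_B = (1 + 4·2 + 9)/6 = 18/6 = 3; σ²_B = ((9−1)/6)² = 1.778
te_C = (5 + 4·7 + 9)/6 = 42/6 = 7; σ²_C = ((9−5)/6)² = 0.444
te_D = (3 + 4·6 + 9)/6 = 36/6 = 6; σ²_D = ((9−3)/6)² = 1.000

Forward pass:
ES_A = 0; EF_A = 6
ES_B = 0; EF_B = 3
ES_C = max(EF_A=6, EF_B=3) = 6; EF_C = 6+7 = 13
ES_D = 13; EF_D = 13+6 = 19
Expected project duration μ = 19 days. Critical path: A → C → D.

Variance along critical path = 2.778 + 0.444 + 1.000 = 4.222; σ = √4.222 = 2.055 days.
Z = (15 − 19) / 2.055 = -1.947
P(T ≤ 15) = Φ(-1.947) ≈ 0.026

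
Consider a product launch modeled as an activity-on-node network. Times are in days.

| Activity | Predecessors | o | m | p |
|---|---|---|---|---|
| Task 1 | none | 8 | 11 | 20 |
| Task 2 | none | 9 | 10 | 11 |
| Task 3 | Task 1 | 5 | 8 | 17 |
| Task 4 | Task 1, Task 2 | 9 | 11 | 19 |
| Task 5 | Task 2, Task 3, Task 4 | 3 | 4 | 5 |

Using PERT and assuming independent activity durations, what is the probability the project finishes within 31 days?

0.873

te_Task 1 = (8 + 4·11 + 20)/6 = 72/6 = 12; σ²_Task 1 = ((20−8)/6)² = 4.000
te_Task 2 = (9 + 4·10 + 11)/6 = 60/6 = 10; σ²_Task 2 = ((11−9)/6)² = 0.111
te_Task 3 = (5 + 4·8 + 17)/6 = 54/6 = 9; σ²_Task 3 = ((17−5)/6)² = 4.000
te_Task 4 = (9 + 4·11 + 19)/6 = 72/6 = 12; σ²_Task 4 = ((19−9)/6)² = 2.778
te_Task 5 = (3 + 4·4 + 5)/6 = 24/6 = 4; σ²_Task 5 = ((5−3)/6)² = 0.111

Forward pass:
ES_Task 1 = 0; EF_Task 1 = 12
ES_Task 2 = 0; EF_Task 2 = 10
ES_Task 3 = 12; EF_Task 3 = 12+9 = 21
ES_Task 4 = max(EF_Task 1=12, EF_Task 2=10) = 12; EF_Task 4 = 12+12 = 24
ES_Task 5 = max(EF_Task 2=10, EF_Task 3=21, EF_Task 4=24) = 24; EF_Task 5 = 24+4 = 28
Expected project duration μ = 28 days. Critical path: Task 1 → Task 4 → Task 5.

Variance along critical path = 4.000 + 2.778 + 0.111 = 6.889; σ = √6.889 = 2.625 days.
Z = (31 − 28) / 2.625 = 1.143
P(T ≤ 31) = Φ(1.143) ≈ 0.873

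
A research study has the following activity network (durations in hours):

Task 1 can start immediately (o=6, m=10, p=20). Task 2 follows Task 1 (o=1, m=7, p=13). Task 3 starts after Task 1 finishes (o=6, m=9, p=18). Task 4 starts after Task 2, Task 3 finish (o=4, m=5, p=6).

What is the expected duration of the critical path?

te_Task 1 = (6 + 4·10 + 20)/6 = 66/6 = 11
te_Task 2 = (1 + 4·7 + 13)/6 = 42/6 = 7
te_Task 3 = (6 + 4·9 + 18)/6 = 60/6 = 10
te_Task 4 = (4 + 4·5 + 6)/6 = 30/6 = 5

Forward pass:
ES_Task 1 = 0; EF_Task 1 = 11
ES_Task 2 = 11; EF_Task 2 = 11+7 = 18
ES_Task 3 = 11; EF_Task 3 = 11+10 = 21
ES_Task 4 = max(EF_Task 2=18, EF_Task 3=21) = 21; EF_Task 4 = 21+5 = 26
Expected project duration μ = 26 hours. Critical path: Task 1 → Task 3 → Task 4.

26 hours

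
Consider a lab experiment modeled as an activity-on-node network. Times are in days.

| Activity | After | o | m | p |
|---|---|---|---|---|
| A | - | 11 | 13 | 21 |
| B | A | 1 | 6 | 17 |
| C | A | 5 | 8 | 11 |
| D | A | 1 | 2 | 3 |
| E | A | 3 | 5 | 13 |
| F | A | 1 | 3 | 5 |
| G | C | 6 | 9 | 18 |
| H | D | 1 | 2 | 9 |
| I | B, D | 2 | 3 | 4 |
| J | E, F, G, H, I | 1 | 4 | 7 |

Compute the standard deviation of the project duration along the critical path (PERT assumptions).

2.96 days

te_A = (11 + 4·13 + 21)/6 = 84/6 = 14; σ²_A = ((21−11)/6)² = 2.778
te_B = (1 + 4·6 + 17)/6 = 42/6 = 7; σ²_B = ((17−1)/6)² = 7.111
te_C = (5 + 4·8 + 11)/6 = 48/6 = 8; σ²_C = ((11−5)/6)² = 1.000
te_D = (1 + 4·2 + 3)/6 = 12/6 = 2; σ²_D = ((3−1)/6)² = 0.111
te_E = (3 + 4·5 + 13)/6 = 36/6 = 6; σ²_E = ((13−3)/6)² = 2.778
te_F = (1 + 4·3 + 5)/6 = 18/6 = 3; σ²_F = ((5−1)/6)² = 0.444
te_G = (6 + 4·9 + 18)/6 = 60/6 = 10; σ²_G = ((18−6)/6)² = 4.000
te_H = (1 + 4·2 + 9)/6 = 18/6 = 3; σ²_H = ((9−1)/6)² = 1.778
te_I = (2 + 4·3 + 4)/6 = 18/6 = 3; σ²_I = ((4−2)/6)² = 0.111
te_J = (1 + 4·4 + 7)/6 = 24/6 = 4; σ²_J = ((7−1)/6)² = 1.000

Forward pass:
ES_A = 0; EF_A = 14
ES_B = 14; EF_B = 14+7 = 21
ES_C = 14; EF_C = 14+8 = 22
ES_D = 14; EF_D = 14+2 = 16
ES_E = 14; EF_E = 14+6 = 20
ES_F = 14; EF_F = 14+3 = 17
ES_G = 22; EF_G = 22+10 = 32
ES_H = 16; EF_H = 16+3 = 19
ES_I = max(EF_B=21, EF_D=16) = 21; EF_I = 21+3 = 24
ES_J = max(EF_E=20, EF_F=17, EF_G=32, EF_H=19, EF_I=24) = 32; EF_J = 32+4 = 36
Expected project duration μ = 36 days. Critical path: A → C → G → J.

Variance along critical path = 2.778 + 1.000 + 4.000 + 1.000 = 8.778
σ = √8.778 = 2.963 days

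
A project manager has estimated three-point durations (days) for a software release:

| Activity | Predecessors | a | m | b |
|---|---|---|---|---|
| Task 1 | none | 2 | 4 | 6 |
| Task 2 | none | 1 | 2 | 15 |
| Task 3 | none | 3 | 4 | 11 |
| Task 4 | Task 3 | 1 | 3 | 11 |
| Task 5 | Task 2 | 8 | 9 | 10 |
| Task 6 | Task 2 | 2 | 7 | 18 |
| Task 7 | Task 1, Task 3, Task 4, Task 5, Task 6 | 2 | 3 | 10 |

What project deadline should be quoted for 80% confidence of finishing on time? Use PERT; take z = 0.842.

19.3 days

te_Task 1 = (2 + 4·4 + 6)/6 = 24/6 = 4; σ²_Task 1 = ((6−2)/6)² = 0.444
te_Task 2 = (1 + 4·2 + 15)/6 = 24/6 = 4; σ²_Task 2 = ((15−1)/6)² = 5.444
te_Task 3 = (3 + 4·4 + 11)/6 = 30/6 = 5; σ²_Task 3 = ((11−3)/6)² = 1.778
te_Task 4 = (1 + 4·3 + 11)/6 = 24/6 = 4; σ²_Task 4 = ((11−1)/6)² = 2.778
te_Task 5 = (8 + 4·9 + 10)/6 = 54/6 = 9; σ²_Task 5 = ((10−8)/6)² = 0.111
te_Task 6 = (2 + 4·7 + 18)/6 = 48/6 = 8; σ²_Task 6 = ((18−2)/6)² = 7.111
te_Task 7 = (2 + 4·3 + 10)/6 = 24/6 = 4; σ²_Task 7 = ((10−2)/6)² = 1.778

Forward pass:
ES_Task 1 = 0; EF_Task 1 = 4
ES_Task 2 = 0; EF_Task 2 = 4
ES_Task 3 = 0; EF_Task 3 = 5
ES_Task 4 = 5; EF_Task 4 = 5+4 = 9
ES_Task 5 = 4; EF_Task 5 = 4+9 = 13
ES_Task 6 = 4; EF_Task 6 = 4+8 = 12
ES_Task 7 = max(EF_Task 1=4, EF_Task 3=5, EF_Task 4=9, EF_Task 5=13, EF_Task 6=12) = 13; EF_Task 7 = 13+4 = 17
Expected project duration μ = 17 days. Critical path: Task 2 → Task 5 → Task 7.

Variance along critical path = 5.444 + 0.111 + 1.778 = 7.333; σ = 2.708 days.
D = μ + z·σ = 17 + 0.842·2.708 = 19.3 days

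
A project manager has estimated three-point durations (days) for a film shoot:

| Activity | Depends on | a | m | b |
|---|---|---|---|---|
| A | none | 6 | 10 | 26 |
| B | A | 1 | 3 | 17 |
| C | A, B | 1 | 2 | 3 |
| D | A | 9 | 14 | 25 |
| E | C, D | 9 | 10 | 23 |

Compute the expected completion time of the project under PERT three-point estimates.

te_A = (6 + 4·10 + 26)/6 = 72/6 = 12
te_B = (1 + 4·3 + 17)/6 = 30/6 = 5
te_C = (1 + 4·2 + 3)/6 = 12/6 = 2
te_D = (9 + 4·14 + 25)/6 = 90/6 = 15
te_E = (9 + 4·10 + 23)/6 = 72/6 = 12

Forward pass:
ES_A = 0; EF_A = 12
ES_B = 12; EF_B = 12+5 = 17
ES_C = max(EF_A=12, EF_B=17) = 17; EF_C = 17+2 = 19
ES_D = 12; EF_D = 12+15 = 27
ES_E = max(EF_C=19, EF_D=27) = 27; EF_E = 27+12 = 39
Expected project duration μ = 39 days. Critical path: A → D → E.

39 days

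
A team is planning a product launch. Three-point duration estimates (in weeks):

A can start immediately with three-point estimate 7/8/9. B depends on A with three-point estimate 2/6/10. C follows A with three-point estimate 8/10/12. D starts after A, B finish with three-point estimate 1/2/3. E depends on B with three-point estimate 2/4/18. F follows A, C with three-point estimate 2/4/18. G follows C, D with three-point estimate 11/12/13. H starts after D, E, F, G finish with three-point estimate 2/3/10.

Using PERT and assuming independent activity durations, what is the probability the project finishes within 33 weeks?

te_A = (7 + 4·8 + 9)/6 = 48/6 = 8; σ²_A = ((9−7)/6)² = 0.111
te_B = (2 + 4·6 + 10)/6 = 36/6 = 6; σ²_B = ((10−2)/6)² = 1.778
te_C = (8 + 4·10 + 12)/6 = 60/6 = 10; σ²_C = ((12−8)/6)² = 0.444
te_D = (1 + 4·2 + 3)/6 = 12/6 = 2; σ²_D = ((3−1)/6)² = 0.111
te_E = (2 + 4·4 + 18)/6 = 36/6 = 6; σ²_E = ((18−2)/6)² = 7.111
te_F = (2 + 4·4 + 18)/6 = 36/6 = 6; σ²_F = ((18−2)/6)² = 7.111
te_G = (11 + 4·12 + 13)/6 = 72/6 = 12; σ²_G = ((13−11)/6)² = 0.111
te_H = (2 + 4·3 + 10)/6 = 24/6 = 4; σ²_H = ((10−2)/6)² = 1.778

Forward pass:
ES_A = 0; EF_A = 8
ES_B = 8; EF_B = 8+6 = 14
ES_C = 8; EF_C = 8+10 = 18
ES_D = max(EF_A=8, EF_B=14) = 14; EF_D = 14+2 = 16
ES_E = 14; EF_E = 14+6 = 20
ES_F = max(EF_A=8, EF_C=18) = 18; EF_F = 18+6 = 24
ES_G = max(EF_C=18, EF_D=16) = 18; EF_G = 18+12 = 30
ES_H = max(EF_D=16, EF_E=20, EF_F=24, EF_G=30) = 30; EF_H = 30+4 = 34
Expected project duration μ = 34 weeks. Critical path: A → C → G → H.

Variance along critical path = 0.111 + 0.444 + 0.111 + 1.778 = 2.444; σ = √2.444 = 1.563 weeks.
Z = (33 − 34) / 1.563 = -0.640
P(T ≤ 33) = Φ(-0.640) ≈ 0.261

0.261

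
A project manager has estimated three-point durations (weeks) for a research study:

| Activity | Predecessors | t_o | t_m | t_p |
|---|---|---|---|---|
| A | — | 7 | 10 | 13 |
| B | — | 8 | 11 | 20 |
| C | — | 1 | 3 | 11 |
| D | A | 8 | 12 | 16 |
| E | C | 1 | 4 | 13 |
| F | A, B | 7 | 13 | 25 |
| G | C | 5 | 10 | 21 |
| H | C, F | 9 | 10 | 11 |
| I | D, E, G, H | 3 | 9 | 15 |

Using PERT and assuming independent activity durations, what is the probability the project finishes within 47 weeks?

te_A = (7 + 4·10 + 13)/6 = 60/6 = 10; σ²_A = ((13−7)/6)² = 1.000
te_B = (8 + 4·11 + 20)/6 = 72/6 = 12; σ²_B = ((20−8)/6)² = 4.000
te_C = (1 + 4·3 + 11)/6 = 24/6 = 4; σ²_C = ((11−1)/6)² = 2.778
te_D = (8 + 4·12 + 16)/6 = 72/6 = 12; σ²_D = ((16−8)/6)² = 1.778
te_E = (1 + 4·4 + 13)/6 = 30/6 = 5; σ²_E = ((13−1)/6)² = 4.000
te_F = (7 + 4·13 + 25)/6 = 84/6 = 14; σ²_F = ((25−7)/6)² = 9.000
te_G = (5 + 4·10 + 21)/6 = 66/6 = 11; σ²_G = ((21−5)/6)² = 7.111
te_H = (9 + 4·10 + 11)/6 = 60/6 = 10; σ²_H = ((11−9)/6)² = 0.111
te_I = (3 + 4·9 + 15)/6 = 54/6 = 9; σ²_I = ((15−3)/6)² = 4.000

Forward pass:
ES_A = 0; EF_A = 10
ES_B = 0; EF_B = 12
ES_C = 0; EF_C = 4
ES_D = 10; EF_D = 10+12 = 22
ES_E = 4; EF_E = 4+5 = 9
ES_F = max(EF_A=10, EF_B=12) = 12; EF_F = 12+14 = 26
ES_G = 4; EF_G = 4+11 = 15
ES_H = max(EF_C=4, EF_F=26) = 26; EF_H = 26+10 = 36
ES_I = max(EF_D=22, EF_E=9, EF_G=15, EF_H=36) = 36; EF_I = 36+9 = 45
Expected project duration μ = 45 weeks. Critical path: B → F → H → I.

Variance along critical path = 4.000 + 9.000 + 0.111 + 4.000 = 17.111; σ = √17.111 = 4.137 weeks.
Z = (47 − 45) / 4.137 = 0.483
P(T ≤ 47) = Φ(0.483) ≈ 0.686

0.686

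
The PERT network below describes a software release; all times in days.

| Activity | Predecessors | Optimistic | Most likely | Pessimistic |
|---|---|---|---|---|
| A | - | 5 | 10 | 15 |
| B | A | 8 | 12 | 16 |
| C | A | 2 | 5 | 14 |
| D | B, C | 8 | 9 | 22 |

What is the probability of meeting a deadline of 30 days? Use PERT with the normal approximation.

te_A = (5 + 4·10 + 15)/6 = 60/6 = 10; σ²_A = ((15−5)/6)² = 2.778
te_B = (8 + 4·12 + 16)/6 = 72/6 = 12; σ²_B = ((16−8)/6)² = 1.778
te_C = (2 + 4·5 + 14)/6 = 36/6 = 6; σ²_C = ((14−2)/6)² = 4.000
te_D = (8 + 4·9 + 22)/6 = 66/6 = 11; σ²_D = ((22−8)/6)² = 5.444

Forward pass:
ES_A = 0; EF_A = 10
ES_B = 10; EF_B = 10+12 = 22
ES_C = 10; EF_C = 10+6 = 16
ES_D = max(EF_B=22, EF_C=16) = 22; EF_D = 22+11 = 33
Expected project duration μ = 33 days. Critical path: A → B → D.

Variance along critical path = 2.778 + 1.778 + 5.444 = 10.000; σ = √10.000 = 3.162 days.
Z = (30 − 33) / 3.162 = -0.949
P(T ≤ 30) = Φ(-0.949) ≈ 0.171

0.171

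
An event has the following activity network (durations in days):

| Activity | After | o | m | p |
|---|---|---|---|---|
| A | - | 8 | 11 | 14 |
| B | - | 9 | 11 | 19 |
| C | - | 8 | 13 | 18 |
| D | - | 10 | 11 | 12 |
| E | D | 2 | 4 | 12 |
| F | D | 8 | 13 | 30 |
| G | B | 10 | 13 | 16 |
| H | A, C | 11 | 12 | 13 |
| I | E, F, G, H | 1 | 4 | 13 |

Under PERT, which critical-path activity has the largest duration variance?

F

te_A = (8 + 4·11 + 14)/6 = 66/6 = 11; σ²_A = ((14−8)/6)² = 1.000
te_B = (9 + 4·11 + 19)/6 = 72/6 = 12; σ²_B = ((19−9)/6)² = 2.778
te_C = (8 + 4·13 + 18)/6 = 78/6 = 13; σ²_C = ((18−8)/6)² = 2.778
te_D = (10 + 4·11 + 12)/6 = 66/6 = 11; σ²_D = ((12−10)/6)² = 0.111
te_E = (2 + 4·4 + 12)/6 = 30/6 = 5; σ²_E = ((12−2)/6)² = 2.778
te_F = (8 + 4·13 + 30)/6 = 90/6 = 15; σ²_F = ((30−8)/6)² = 13.444
te_G = (10 + 4·13 + 16)/6 = 78/6 = 13; σ²_G = ((16−10)/6)² = 1.000
te_H = (11 + 4·12 + 13)/6 = 72/6 = 12; σ²_H = ((13−11)/6)² = 0.111
te_I = (1 + 4·4 + 13)/6 = 30/6 = 5; σ²_I = ((13−1)/6)² = 4.000

Forward pass:
ES_A = 0; EF_A = 11
ES_B = 0; EF_B = 12
ES_C = 0; EF_C = 13
ES_D = 0; EF_D = 11
ES_E = 11; EF_E = 11+5 = 16
ES_F = 11; EF_F = 11+15 = 26
ES_G = 12; EF_G = 12+13 = 25
ES_H = max(EF_A=11, EF_C=13) = 13; EF_H = 13+12 = 25
ES_I = max(EF_E=16, EF_F=26, EF_G=25, EF_H=25) = 26; EF_I = 26+5 = 31
Expected project duration μ = 31 days. Critical path: D → F → I.

Variances on critical path: σ²_D=0.111, σ²_F=13.444, σ²_I=4.000.
Largest is σ²_F = 13.444.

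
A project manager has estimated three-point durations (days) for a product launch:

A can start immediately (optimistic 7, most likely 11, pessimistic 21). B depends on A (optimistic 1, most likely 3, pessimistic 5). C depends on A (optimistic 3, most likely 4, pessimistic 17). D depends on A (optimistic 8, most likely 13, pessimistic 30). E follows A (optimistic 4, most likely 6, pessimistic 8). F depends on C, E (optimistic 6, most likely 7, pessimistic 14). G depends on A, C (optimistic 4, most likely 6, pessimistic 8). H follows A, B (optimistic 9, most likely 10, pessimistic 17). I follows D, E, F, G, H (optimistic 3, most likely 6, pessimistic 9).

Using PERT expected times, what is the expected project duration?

te_A = (7 + 4·11 + 21)/6 = 72/6 = 12
te_B = (1 + 4·3 + 5)/6 = 18/6 = 3
te_C = (3 + 4·4 + 17)/6 = 36/6 = 6
te_D = (8 + 4·13 + 30)/6 = 90/6 = 15
te_E = (4 + 4·6 + 8)/6 = 36/6 = 6
te_F = (6 + 4·7 + 14)/6 = 48/6 = 8
te_G = (4 + 4·6 + 8)/6 = 36/6 = 6
te_H = (9 + 4·10 + 17)/6 = 66/6 = 11
te_I = (3 + 4·6 + 9)/6 = 36/6 = 6

Forward pass:
ES_A = 0; EF_A = 12
ES_B = 12; EF_B = 12+3 = 15
ES_C = 12; EF_C = 12+6 = 18
ES_D = 12; EF_D = 12+15 = 27
ES_E = 12; EF_E = 12+6 = 18
ES_F = max(EF_C=18, EF_E=18) = 18; EF_F = 18+8 = 26
ES_G = max(EF_A=12, EF_C=18) = 18; EF_G = 18+6 = 24
ES_H = max(EF_A=12, EF_B=15) = 15; EF_H = 15+11 = 26
ES_I = max(EF_D=27, EF_E=18, EF_F=26, EF_G=24, EF_H=26) = 27; EF_I = 27+6 = 33
Expected project duration μ = 33 days. Critical path: A → D → I.

33 days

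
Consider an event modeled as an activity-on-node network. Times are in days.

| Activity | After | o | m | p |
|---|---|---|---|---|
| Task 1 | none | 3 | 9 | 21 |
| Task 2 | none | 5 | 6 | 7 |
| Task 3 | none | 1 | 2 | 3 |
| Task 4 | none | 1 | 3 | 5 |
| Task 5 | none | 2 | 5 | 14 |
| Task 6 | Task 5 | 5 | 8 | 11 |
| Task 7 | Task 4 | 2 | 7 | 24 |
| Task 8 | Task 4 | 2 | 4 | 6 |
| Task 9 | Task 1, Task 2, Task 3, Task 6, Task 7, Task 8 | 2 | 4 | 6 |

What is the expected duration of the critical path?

te_Task 1 = (3 + 4·9 + 21)/6 = 60/6 = 10
te_Task 2 = (5 + 4·6 + 7)/6 = 36/6 = 6
te_Task 3 = (1 + 4·2 + 3)/6 = 12/6 = 2
te_Task 4 = (1 + 4·3 + 5)/6 = 18/6 = 3
te_Task 5 = (2 + 4·5 + 14)/6 = 36/6 = 6
te_Task 6 = (5 + 4·8 + 11)/6 = 48/6 = 8
te_Task 7 = (2 + 4·7 + 24)/6 = 54/6 = 9
te_Task 8 = (2 + 4·4 + 6)/6 = 24/6 = 4
te_Task 9 = (2 + 4·4 + 6)/6 = 24/6 = 4

Forward pass:
ES_Task 1 = 0; EF_Task 1 = 10
ES_Task 2 = 0; EF_Task 2 = 6
ES_Task 3 = 0; EF_Task 3 = 2
ES_Task 4 = 0; EF_Task 4 = 3
ES_Task 5 = 0; EF_Task 5 = 6
ES_Task 6 = 6; EF_Task 6 = 6+8 = 14
ES_Task 7 = 3; EF_Task 7 = 3+9 = 12
ES_Task 8 = 3; EF_Task 8 = 3+4 = 7
ES_Task 9 = max(EF_Task 1=10, EF_Task 2=6, EF_Task 3=2, EF_Task 6=14, EF_Task 7=12, EF_Task 8=7) = 14; EF_Task 9 = 14+4 = 18
Expected project duration μ = 18 days. Critical path: Task 5 → Task 6 → Task 9.

18 days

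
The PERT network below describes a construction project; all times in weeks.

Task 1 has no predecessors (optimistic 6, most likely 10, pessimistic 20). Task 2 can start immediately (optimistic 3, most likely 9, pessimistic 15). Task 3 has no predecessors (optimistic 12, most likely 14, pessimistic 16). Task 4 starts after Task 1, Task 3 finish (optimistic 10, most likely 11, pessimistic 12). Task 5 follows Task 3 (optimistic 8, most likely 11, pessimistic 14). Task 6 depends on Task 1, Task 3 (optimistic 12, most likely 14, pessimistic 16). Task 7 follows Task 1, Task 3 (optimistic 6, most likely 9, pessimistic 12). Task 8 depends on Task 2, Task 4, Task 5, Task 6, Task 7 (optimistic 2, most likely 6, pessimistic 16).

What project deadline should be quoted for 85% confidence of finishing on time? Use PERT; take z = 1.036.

te_Task 1 = (6 + 4·10 + 20)/6 = 66/6 = 11; σ²_Task 1 = ((20−6)/6)² = 5.444
te_Task 2 = (3 + 4·9 + 15)/6 = 54/6 = 9; σ²_Task 2 = ((15−3)/6)² = 4.000
te_Task 3 = (12 + 4·14 + 16)/6 = 84/6 = 14; σ²_Task 3 = ((16−12)/6)² = 0.444
te_Task 4 = (10 + 4·11 + 12)/6 = 66/6 = 11; σ²_Task 4 = ((12−10)/6)² = 0.111
te_Task 5 = (8 + 4·11 + 14)/6 = 66/6 = 11; σ²_Task 5 = ((14−8)/6)² = 1.000
te_Task 6 = (12 + 4·14 + 16)/6 = 84/6 = 14; σ²_Task 6 = ((16−12)/6)² = 0.444
te_Task 7 = (6 + 4·9 + 12)/6 = 54/6 = 9; σ²_Task 7 = ((12−6)/6)² = 1.000
te_Task 8 = (2 + 4·6 + 16)/6 = 42/6 = 7; σ²_Task 8 = ((16−2)/6)² = 5.444

Forward pass:
ES_Task 1 = 0; EF_Task 1 = 11
ES_Task 2 = 0; EF_Task 2 = 9
ES_Task 3 = 0; EF_Task 3 = 14
ES_Task 4 = max(EF_Task 1=11, EF_Task 3=14) = 14; EF_Task 4 = 14+11 = 25
ES_Task 5 = 14; EF_Task 5 = 14+11 = 25
ES_Task 6 = max(EF_Task 1=11, EF_Task 3=14) = 14; EF_Task 6 = 14+14 = 28
ES_Task 7 = max(EF_Task 1=11, EF_Task 3=14) = 14; EF_Task 7 = 14+9 = 23
ES_Task 8 = max(EF_Task 2=9, EF_Task 4=25, EF_Task 5=25, EF_Task 6=28, EF_Task 7=23) = 28; EF_Task 8 = 28+7 = 35
Expected project duration μ = 35 weeks. Critical path: Task 3 → Task 6 → Task 8.

Variance along critical path = 0.444 + 0.444 + 5.444 = 6.333; σ = 2.517 weeks.
D = μ + z·σ = 35 + 1.036·2.517 = 37.6 weeks

37.6 weeks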